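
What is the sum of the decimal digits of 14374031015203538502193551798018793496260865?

1+4+3+7+4+0+3+1+0+1+5+2+0+3+5+3+8+5+0+2+1+9+3+5+5+1+7+9+8+0+1+8+7+9+3+4+9+6+2+6+0+8+6+5 = 179

179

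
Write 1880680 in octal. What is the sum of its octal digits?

18

1880680 in base 8 is 7131150.
Digit sum: 7+1+3+1+1+5+0 = 18.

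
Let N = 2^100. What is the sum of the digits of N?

115

2^100 = 1267650600228229401496703205376
Sum of its 31 digits: 115.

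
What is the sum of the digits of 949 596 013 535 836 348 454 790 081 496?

148

9+4+9+5+9+6+0+1+3+5+3+5+8+3+6+3+4+8+4+5+4+7+9+0+0+8+1+4+9+6 = 148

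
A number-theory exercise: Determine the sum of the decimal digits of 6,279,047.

35

6+2+7+9+0+4+7 = 35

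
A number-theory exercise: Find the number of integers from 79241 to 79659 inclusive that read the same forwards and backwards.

4

The integers in [79241, 79659] that read the same forwards and backwards: 79297, 79397, 79497, 79597.
4 qualify.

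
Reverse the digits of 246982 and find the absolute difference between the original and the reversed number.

42660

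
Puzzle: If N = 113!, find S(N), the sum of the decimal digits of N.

113! = 22311927486598136465966070212187151182564399087952213171022161345724023063584214692821047352118139068425569179220877461124773845924561575264739138192463311667200000000000000000000000000
Sum of its 185 digits: 666.

666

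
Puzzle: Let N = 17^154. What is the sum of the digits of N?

17^154 = 3084138638419616771041128889068248788718084782398821996815381216310925077717325514664514353959865789440333249527181437530091732483135568414196019358970549107574791117773006523112769520045729
Sum of its 190 digits: 856.

856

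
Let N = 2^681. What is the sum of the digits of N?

2^681 = 10032913020226237310869197622070557910061530690809581488606035047662224110216294903018315384440590765432325303757053790498770584583633048750167493382743608188543746320969475933440520778435368952314936164352
Sum of its 206 digits: 854.

854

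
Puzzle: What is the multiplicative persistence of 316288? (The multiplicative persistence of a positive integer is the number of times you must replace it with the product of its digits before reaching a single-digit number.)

2

316288 → 2304 → 0 (2 steps)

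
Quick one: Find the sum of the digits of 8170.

8+1+7+0 = 16

16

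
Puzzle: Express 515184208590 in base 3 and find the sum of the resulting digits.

515184208590 in base 3 is 1211020210001222102121110.
Digit sum: 1+2+1+1+0+2+0+2+1+0+0+0+1+2+2+2+1+0+2+1+2+1+1+1+0 = 26.

26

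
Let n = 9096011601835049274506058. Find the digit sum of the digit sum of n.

18

First digit sum: 99.
9+9 = 18.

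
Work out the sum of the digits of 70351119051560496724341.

84

7+0+3+5+1+1+1+9+0+5+1+5+6+0+4+9+6+7+2+4+3+4+1 = 84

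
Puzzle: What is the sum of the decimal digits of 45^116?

45^116 = 592449855572383968553008545818896032827770414569281534844556903327716597353462236025019979196545542100434981623139245422441571188110706370769651787412148069567052743877866305410861968994140625
Sum of its 192 digits: 873.

873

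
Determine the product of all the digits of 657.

210

6×5×7 = 210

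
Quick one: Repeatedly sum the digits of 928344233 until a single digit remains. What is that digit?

9+2+8+3+4+4+2+3+3 = 38
3+8 = 11
1+1 = 2

2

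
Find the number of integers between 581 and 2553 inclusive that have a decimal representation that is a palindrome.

58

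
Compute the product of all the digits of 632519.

6×3×2×5×1×9 = 1620

1620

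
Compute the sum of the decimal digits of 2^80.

112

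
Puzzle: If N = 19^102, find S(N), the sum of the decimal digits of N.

19^102 = 27093636335568966384087973336955342845594862136002343145198167490210634603664678386698819590403728523367737012770669993746176458361
Sum of its 131 digits: 622.

622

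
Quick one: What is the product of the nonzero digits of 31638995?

3×1×6×3×8×9×9×5 = 174960

174960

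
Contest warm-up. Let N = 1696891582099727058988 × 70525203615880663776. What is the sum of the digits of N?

195

1696891582099727058988 × 70525203615880663776 = 119673624341657131019208375481957746818688
Sum of its 42 digits: 195.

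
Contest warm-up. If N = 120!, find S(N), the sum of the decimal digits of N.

783

120! = 6689502913449127057588118054090372586752746333138029810295671352301633557244962989366874165271984981308157637893214090552534408589408121859898481114389650005964960521256960000000000000000000000000000
Sum of its 199 digits: 783.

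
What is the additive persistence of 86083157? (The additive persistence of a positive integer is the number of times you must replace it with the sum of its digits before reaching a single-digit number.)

3

86083157 → 38 → 11 → 2 (3 steps)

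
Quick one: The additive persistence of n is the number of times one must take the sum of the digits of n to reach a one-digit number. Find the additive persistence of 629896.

2

629896 → 40 → 4 (2 steps)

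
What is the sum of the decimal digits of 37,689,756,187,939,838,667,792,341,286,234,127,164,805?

211

3+7+6+8+9+7+5+6+1+8+7+9+3+9+8+3+8+6+6+7+7+9+2+3+4+1+2+8+6+2+3+4+1+2+7+1+6+4+8+0+5 = 211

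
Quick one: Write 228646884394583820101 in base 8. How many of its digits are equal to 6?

3

228646884394583820101 in base 8 is 30624347236741276303505.
The digit 6 appears 3 times.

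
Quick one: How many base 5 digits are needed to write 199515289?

199515289 in base 5 is 402033442124, which has 12 digits.

12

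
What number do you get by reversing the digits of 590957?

759095

Reversing 590957 gives 759095.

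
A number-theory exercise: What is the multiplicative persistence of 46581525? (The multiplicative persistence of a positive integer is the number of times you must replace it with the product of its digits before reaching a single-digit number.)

46581525 → 48000 → 0 (2 steps)

2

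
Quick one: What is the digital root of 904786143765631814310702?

6

9+0+4+7+8+6+1+4+3+7+6+5+6+3+1+8+1+4+3+1+0+7+0+2 = 96
9+6 = 15
1+5 = 6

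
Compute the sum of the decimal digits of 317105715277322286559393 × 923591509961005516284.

207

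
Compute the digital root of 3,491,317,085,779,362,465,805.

3+4+9+1+3+1+7+0+8+5+7+7+9+3+6+2+4+6+5+8+0+5 = 103
1+0+3 = 4

4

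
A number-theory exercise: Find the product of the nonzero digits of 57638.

5040

5×7×6×3×8 = 5040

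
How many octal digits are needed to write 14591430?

8

14591430 in base 8 is 67522706, which has 8 digits.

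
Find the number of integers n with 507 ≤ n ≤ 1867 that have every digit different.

788

The integers in [507, 1867] that have every digit different: 507, 508, 509, 510, 512, 513, …, 1865, 1867.
788 qualify.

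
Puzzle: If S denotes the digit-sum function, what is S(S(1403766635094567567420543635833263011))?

14

First digit sum: 149.
1+4+9 = 14.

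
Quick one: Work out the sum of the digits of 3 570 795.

36

3+5+7+0+7+9+5 = 36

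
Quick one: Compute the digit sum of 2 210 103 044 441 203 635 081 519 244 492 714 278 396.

2+2+1+0+1+0+3+0+4+4+4+4+1+2+0+3+6+3+5+0+8+1+5+1+9+2+4+4+4+9+2+7+1+4+2+7+8+3+9+6 = 141

141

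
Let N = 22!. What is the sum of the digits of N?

72

22! = 1124000727777607680000
Sum of its 22 digits: 72.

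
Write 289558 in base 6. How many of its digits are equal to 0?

289558 in base 6 is 10112314.
The digit 0 appears 1 time.

1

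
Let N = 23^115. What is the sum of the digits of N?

23^115 = 3969183177467130020062144761902429056940039548592734721876064813679185800078513186972349169831395054442088305706871071391437318076384915982550175875645977607
Sum of its 157 digits: 707.

707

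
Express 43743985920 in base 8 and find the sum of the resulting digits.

33

43743985920 in base 8 is 505726040400.
Digit sum: 5+0+5+7+2+6+0+4+0+4+0+0 = 33.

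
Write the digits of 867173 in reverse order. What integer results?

Reversing 867173 gives 371768.

371768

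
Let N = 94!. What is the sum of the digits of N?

94! = 108736615665674308027365285256786601004186803580182872307497374434045199869417927630229109214583415458560865651202385340530688000000000000000000000
Sum of its 147 digits: 549.

549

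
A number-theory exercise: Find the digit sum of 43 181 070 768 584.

4+3+1+8+1+0+7+0+7+6+8+5+8+4 = 62

62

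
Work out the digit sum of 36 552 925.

37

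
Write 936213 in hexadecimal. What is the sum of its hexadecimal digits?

33

936213 in base 16 is E4915.
Digit sum: 14+4+9+1+5 = 33.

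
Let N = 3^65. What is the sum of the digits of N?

135

3^65 = 10301051460877537453973547267843
Sum of its 32 digits: 135.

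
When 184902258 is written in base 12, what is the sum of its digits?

46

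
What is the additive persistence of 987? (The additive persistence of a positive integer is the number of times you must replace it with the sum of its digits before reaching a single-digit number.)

987 → 24 → 6 (2 steps)

2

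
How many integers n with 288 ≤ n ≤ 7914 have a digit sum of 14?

474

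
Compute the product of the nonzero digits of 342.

24

3×4×2 = 24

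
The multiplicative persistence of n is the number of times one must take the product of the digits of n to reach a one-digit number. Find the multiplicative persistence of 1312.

1312 → 6 (1 step)

1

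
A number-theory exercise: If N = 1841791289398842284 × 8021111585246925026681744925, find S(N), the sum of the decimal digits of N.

201

1841791289398842284 × 8021111585246925026681744925 = 14773213449003925893057274659803466411992408700
Sum of its 47 digits: 201.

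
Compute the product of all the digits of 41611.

24

4×1×6×1×1 = 24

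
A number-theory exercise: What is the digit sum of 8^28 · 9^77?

450

8^28 · 9^77 = 579686067744709324389007454734489779418815421737022222851950634475675157351154153465790071941627904
Sum of its 99 digits: 450.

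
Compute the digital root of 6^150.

9

The digital root of n equals n mod 9 (or 9 when 9 | n), so we need 6^150 mod 9.
6^150 ≡ 0 (mod 9), so the digital root is 9.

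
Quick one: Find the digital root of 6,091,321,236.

6+0+9+1+3+2+1+2+3+6 = 33
3+3 = 6

6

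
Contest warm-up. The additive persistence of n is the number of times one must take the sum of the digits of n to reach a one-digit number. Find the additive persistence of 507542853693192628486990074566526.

507542853693192628486990074566526 → 162 → 9 (2 steps)

2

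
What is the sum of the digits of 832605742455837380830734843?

120

8+3+2+6+0+5+7+4+2+4+5+5+8+3+7+3+8+0+8+3+0+7+3+4+8+4+3 = 120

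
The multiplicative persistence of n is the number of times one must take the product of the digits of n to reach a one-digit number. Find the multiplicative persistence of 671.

671 → 42 → 8 (2 steps)

2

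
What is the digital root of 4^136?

4

The digital root of n equals n mod 9 (or 9 when 9 | n), so we need 4^136 mod 9.
4^136 ≡ 4 (mod 9), so the digital root is 4.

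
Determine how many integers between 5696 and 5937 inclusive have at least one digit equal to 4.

42

The integers in [5696, 5937] that have at least one digit equal to 4: 5704, 5714, 5724, 5734, 5740, 5741, …, 5924, 5934.
42 qualify.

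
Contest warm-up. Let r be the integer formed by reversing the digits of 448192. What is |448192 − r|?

Reverse of 448192 is 291844.
|448192 − 291844| = 156348

156348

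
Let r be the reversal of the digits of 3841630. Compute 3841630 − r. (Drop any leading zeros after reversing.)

Reverse of 3841630 is 361483.
3841630 − 361483 = 3480147

3480147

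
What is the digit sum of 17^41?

17^41 = 280805607755268602048174614102036928492604365174417
Sum of its 51 digits: 206.

206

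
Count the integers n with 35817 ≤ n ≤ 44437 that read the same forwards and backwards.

86

The integers in [35817, 44437] that read the same forwards and backwards: 35853, 35953, 36063, 36163, 36263, 36363, …, 44244, 44344.
86 qualify.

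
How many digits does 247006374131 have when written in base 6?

15

247006374131 in base 6 is 305250111500215, which has 15 digits.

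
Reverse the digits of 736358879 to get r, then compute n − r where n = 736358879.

Reverse of 736358879 is 978853637.
736358879 − 978853637 = -242494758

-242494758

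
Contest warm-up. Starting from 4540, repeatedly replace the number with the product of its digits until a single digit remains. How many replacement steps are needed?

1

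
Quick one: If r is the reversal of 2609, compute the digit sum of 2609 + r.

16

Reversal of 2609 is 9062; 2609 + 9062 = 11671.
Digit sum of 11671: 1+1+6+7+1 = 16.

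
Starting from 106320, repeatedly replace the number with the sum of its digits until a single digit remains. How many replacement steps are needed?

2

106320 → 12 → 3 (2 steps)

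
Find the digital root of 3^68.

9

The digital root of n equals n mod 9 (or 9 when 9 | n), so we need 3^68 mod 9.
3^68 ≡ 0 (mod 9), so the digital root is 9.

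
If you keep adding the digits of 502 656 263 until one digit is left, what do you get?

5+0+2+6+5+6+2+6+3 = 35
3+5 = 8

8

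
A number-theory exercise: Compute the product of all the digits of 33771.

3×3×7×7×1 = 441

441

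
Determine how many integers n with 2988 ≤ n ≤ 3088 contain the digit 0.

The integers in [2988, 3088] that contain the digit 0: 2990, 3000, 3001, 3002, 3003, 3004, …, 3087, 3088.
90 qualify.

90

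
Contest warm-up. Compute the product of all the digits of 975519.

9×7×5×5×1×9 = 14175

14175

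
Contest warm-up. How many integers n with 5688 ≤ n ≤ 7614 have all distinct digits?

1027

The integers in [5688, 7614] that have all distinct digits: 5689, 5690, 5691, 5692, 5693, 5694, …, 7613, 7614.
1027 qualify.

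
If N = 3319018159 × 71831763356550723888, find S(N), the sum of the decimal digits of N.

141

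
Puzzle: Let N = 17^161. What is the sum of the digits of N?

17^161 = 1265541356237132362997561656762229414396436280711026374936433754290150951792949220796478860193343623297043758288761508506330239075400844022181908945642285766883574035519162211914437674210411337177617
Sum of its 199 digits: 854.

854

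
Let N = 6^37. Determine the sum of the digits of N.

6^37 = 61886548790943213277031694336
Sum of its 29 digits: 135.

135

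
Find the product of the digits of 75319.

7×5×3×1×9 = 945

945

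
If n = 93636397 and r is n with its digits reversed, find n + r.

Reverse of 93636397 is 79363639.
93636397 + 79363639 = 173000036

173000036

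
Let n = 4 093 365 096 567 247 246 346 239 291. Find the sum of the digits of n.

4+0+9+3+3+6+5+0+9+6+5+6+7+2+4+7+2+4+6+3+4+6+2+3+9+2+9+1 = 127

127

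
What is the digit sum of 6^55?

6^55 = 6285195213566005335561053533150026217291776
Sum of its 43 digits: 162.

162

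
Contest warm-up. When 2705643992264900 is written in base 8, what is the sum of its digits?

43

2705643992264900 in base 8 is 114714232503030304.
Digit sum: 1+1+4+7+1+4+2+3+2+5+0+3+0+3+0+3+0+4 = 43.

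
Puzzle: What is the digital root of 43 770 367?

4+3+7+7+0+3+6+7 = 37
3+7 = 10
1+0 = 1

1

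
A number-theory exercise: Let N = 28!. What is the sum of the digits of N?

28! = 304888344611713860501504000000
Sum of its 30 digits: 90.

90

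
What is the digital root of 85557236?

8+5+5+5+7+2+3+6 = 41
4+1 = 5

5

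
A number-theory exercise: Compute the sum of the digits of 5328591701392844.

71

5+3+2+8+5+9+1+7+0+1+3+9+2+8+4+4 = 71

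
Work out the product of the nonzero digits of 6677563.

6×6×7×7×5×6×3 = 158760

158760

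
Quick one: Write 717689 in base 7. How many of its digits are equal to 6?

717689 in base 7 is 6046250.
The digit 6 appears 2 times.

2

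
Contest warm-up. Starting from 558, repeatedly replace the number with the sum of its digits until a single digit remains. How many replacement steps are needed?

2

558 → 18 → 9 (2 steps)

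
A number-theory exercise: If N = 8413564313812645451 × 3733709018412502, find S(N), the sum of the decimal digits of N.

155

8413564313812645451 × 3733709018412502 = 31413800955475868389411720991828402
Sum of its 35 digits: 155.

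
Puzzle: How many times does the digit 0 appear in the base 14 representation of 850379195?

2

850379195 in base 14 is 80D20D51.
The digit 0 appears 2 times.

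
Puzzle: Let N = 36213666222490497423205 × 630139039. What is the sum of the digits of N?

157

36213666222490497423205 × 630139039 = 22819644832106922232890374999995
Sum of its 32 digits: 157.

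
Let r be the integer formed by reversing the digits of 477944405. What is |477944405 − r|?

26505369

Reverse of 477944405 is 504449774.
|477944405 − 504449774| = 26505369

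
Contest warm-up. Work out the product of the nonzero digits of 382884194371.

9289728

3×8×2×8×8×4×1×9×4×3×7×1 = 9289728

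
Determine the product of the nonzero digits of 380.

24

3×8 = 24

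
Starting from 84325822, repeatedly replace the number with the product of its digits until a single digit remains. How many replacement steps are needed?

84325822 → 30720 → 0 (2 steps)

2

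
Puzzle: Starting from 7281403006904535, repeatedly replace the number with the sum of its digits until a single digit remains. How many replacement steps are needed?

7281403006904535 → 57 → 12 → 3 (3 steps)

3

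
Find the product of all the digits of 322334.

432

3×2×2×3×3×4 = 432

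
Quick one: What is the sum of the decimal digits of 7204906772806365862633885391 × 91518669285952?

7204906772806365862633885391 × 91518669285952 = 659383480176581499972815956434749374327232
Sum of its 42 digits: 212.

212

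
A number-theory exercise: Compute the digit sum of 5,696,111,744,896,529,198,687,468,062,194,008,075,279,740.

5+6+9+6+1+1+1+7+4+4+8+9+6+5+2+9+1+9+8+6+8+7+4+6+8+0+6+2+1+9+4+0+0+8+0+7+5+2+7+9+7+4+0 = 211

211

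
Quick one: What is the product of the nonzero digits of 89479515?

8×9×4×7×9×5×1×5 = 453600

453600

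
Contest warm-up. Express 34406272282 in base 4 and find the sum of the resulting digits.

34406272282 in base 4 is 200002301200310122.
Digit sum: 2+0+0+0+0+2+3+0+1+2+0+0+3+1+0+1+2+2 = 19.

19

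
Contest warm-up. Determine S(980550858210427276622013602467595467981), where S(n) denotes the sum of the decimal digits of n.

9+8+0+5+5+0+8+5+8+2+1+0+4+2+7+2+7+6+6+2+2+0+1+3+6+0+2+4+6+7+5+9+5+4+6+7+9+8+1 = 172

172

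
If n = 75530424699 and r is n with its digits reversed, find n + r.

175172828256

Reverse of 75530424699 is 99642403557.
75530424699 + 99642403557 = 175172828256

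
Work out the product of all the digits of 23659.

2×3×6×5×9 = 1620

1620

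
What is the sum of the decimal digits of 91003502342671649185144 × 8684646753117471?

91003502342671649185144 × 8684646753117471 = 790333271142601503864611916738860050824
Sum of its 39 digits: 150.

150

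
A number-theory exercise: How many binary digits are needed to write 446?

9

446 in base 2 is 110111110, which has 9 digits.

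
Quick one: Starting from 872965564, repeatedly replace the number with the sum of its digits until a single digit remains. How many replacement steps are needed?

2

872965564 → 52 → 7 (2 steps)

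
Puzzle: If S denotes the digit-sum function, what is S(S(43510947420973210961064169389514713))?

First digit sum: 144.
1+4+4 = 9.

9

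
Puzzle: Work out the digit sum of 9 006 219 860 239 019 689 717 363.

9+0+0+6+2+1+9+8+6+0+2+3+9+0+1+9+6+8+9+7+1+7+3+6+3 = 115

115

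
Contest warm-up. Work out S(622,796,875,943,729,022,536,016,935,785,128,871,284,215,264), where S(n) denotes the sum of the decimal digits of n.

209

6+2+2+7+9+6+8+7+5+9+4+3+7+2+9+0+2+2+5+3+6+0+1+6+9+3+5+7+8+5+1+2+8+8+7+1+2+8+4+2+1+5+2+6+4 = 209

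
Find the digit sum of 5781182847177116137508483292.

126

5+7+8+1+1+8+2+8+4+7+1+7+7+1+1+6+1+3+7+5+0+8+4+8+3+2+9+2 = 126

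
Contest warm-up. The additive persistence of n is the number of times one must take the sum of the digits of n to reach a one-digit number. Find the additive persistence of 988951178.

988951178 → 56 → 11 → 2 (3 steps)

3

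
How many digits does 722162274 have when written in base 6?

12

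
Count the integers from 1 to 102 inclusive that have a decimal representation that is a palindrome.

19

The integers in [1, 102] that have a decimal representation that is a palindrome: 1, 2, 3, 4, 5, 6, …, 99, 101.
19 qualify.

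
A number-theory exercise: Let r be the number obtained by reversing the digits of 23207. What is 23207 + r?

93439

Reverse of 23207 is 70232.
23207 + 70232 = 93439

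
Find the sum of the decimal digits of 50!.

216

50! = 30414093201713378043612608166064768844377641568960512000000000000
Sum of its 65 digits: 216.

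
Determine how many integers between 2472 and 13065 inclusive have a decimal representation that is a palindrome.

106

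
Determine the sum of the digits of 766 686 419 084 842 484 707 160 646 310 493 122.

157

7+6+6+6+8+6+4+1+9+0+8+4+8+4+2+4+8+4+7+0+7+1+6+0+6+4+6+3+1+0+4+9+3+1+2+2 = 157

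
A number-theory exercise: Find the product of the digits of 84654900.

8×4×6×5×4×9×0×0 = 0

0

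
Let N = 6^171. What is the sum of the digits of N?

594

6^171 = 11584140481641744167322906226912965188994600721815034083562321824238085464205605585338068746430569881542853321672337655366391856889856
Sum of its 134 digits: 594.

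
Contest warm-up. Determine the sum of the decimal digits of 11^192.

829

11^192 = 88592213009575201230959050581819203496673983850936311247456617209331422390098646799274067240224511892912343600256063311645277101292135934503249769447807774230858090529333267215281318750801671448715521
Sum of its 200 digits: 829.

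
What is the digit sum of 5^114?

406

5^114 = 48148248609680896326399448564623182963452541205384704880998469889163970947265625
Sum of its 80 digits: 406.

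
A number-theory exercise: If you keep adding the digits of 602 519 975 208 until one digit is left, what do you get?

6+0+2+5+1+9+9+7+5+2+0+8 = 54
5+4 = 9

9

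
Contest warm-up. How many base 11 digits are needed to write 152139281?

152139281 in base 11 is 78973548, which has 8 digits.

8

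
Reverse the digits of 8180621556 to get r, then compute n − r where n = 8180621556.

Reverse of 8180621556 is 6551260818.
8180621556 − 6551260818 = 1629360738

1629360738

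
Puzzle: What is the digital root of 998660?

9+9+8+6+6+0 = 38
3+8 = 11
1+1 = 2

2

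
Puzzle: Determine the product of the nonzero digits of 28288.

2×8×2×8×8 = 2048

2048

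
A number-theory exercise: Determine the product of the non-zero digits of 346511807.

20160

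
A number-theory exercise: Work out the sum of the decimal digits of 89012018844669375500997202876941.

8+9+0+1+2+0+1+8+8+4+4+6+6+9+3+7+5+5+0+0+9+9+7+2+0+2+8+7+6+9+4+1 = 150

150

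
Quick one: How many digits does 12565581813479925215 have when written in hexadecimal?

16

12565581813479925215 in base 16 is AE61EA15849465DF, which has 16 digits.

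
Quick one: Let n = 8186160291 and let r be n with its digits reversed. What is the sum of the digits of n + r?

Reversal of 8186160291 is 1920616818; 8186160291 + 1920616818 = 10106777109.
Digit sum of 10106777109: 1+0+1+0+6+7+7+7+1+0+9 = 39.

39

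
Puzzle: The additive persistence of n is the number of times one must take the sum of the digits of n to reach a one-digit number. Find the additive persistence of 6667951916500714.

6667951916500714 → 73 → 10 → 1 (3 steps)

3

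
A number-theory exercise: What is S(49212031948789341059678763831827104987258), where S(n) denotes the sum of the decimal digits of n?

4+9+2+1+2+0+3+1+9+4+8+7+8+9+3+4+1+0+5+9+6+7+8+7+6+3+8+3+1+8+2+7+1+0+4+9+8+7+2+5+8 = 199

199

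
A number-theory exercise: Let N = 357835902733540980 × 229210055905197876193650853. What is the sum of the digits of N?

357835902733540980 × 229210055905197876193650853 = 82019587270441877550793016853333722487455940
Sum of its 44 digits: 198.

198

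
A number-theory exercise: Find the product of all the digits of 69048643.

0

6×9×0×4×8×6×4×3 = 0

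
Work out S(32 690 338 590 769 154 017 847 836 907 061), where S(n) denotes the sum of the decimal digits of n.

147

3+2+6+9+0+3+3+8+5+9+0+7+6+9+1+5+4+0+1+7+8+4+7+8+3+6+9+0+7+0+6+1 = 147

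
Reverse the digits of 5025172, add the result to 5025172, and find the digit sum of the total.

35

Reversal of 5025172 is 2715205; 5025172 + 2715205 = 7740377.
Digit sum of 7740377: 7+7+4+0+3+7+7 = 35.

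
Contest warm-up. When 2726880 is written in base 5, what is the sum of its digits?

16

2726880 in base 5 is 1144230010.
Digit sum: 1+1+4+4+2+3+0+0+1+0 = 16.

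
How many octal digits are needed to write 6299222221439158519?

21

6299222221439158519 in base 8 is 535532523612610144367, which has 21 digits.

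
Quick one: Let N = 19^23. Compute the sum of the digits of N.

19^23 = 257829627945307727248226067259
Sum of its 30 digits: 145.

145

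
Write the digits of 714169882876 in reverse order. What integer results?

Reversing 714169882876 gives 678288961417.

678288961417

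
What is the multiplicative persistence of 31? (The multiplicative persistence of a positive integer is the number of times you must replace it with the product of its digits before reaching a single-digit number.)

1

31 → 3 (1 step)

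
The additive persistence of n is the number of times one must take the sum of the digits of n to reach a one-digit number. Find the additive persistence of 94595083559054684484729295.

3

94595083559054684484729295 → 139 → 13 → 4 (3 steps)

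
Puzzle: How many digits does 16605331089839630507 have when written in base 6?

25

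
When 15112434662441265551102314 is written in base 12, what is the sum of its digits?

130

15112434662441265551102314 in base 12 is 2345B286969258667008148A.
Digit sum: 2+3+4+5+11+2+8+6+9+6+9+2+5+8+6+6+7+0+0+8+1+4+8+10 = 130.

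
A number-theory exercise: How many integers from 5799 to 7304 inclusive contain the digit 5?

529

The integers in [5799, 7304] that contain the digit 5: 5799, 5800, 5801, 5802, 5803, 5804, …, 7285, 7295.
529 qualify.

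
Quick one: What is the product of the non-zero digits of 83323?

432

8×3×3×2×3 = 432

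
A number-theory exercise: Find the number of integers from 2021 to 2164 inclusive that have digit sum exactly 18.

The integers in [2021, 2164] that have digit sum exactly 18: 2079, 2088, 2097.
3 qualify.

3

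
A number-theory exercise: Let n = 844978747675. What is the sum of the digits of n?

8+4+4+9+7+8+7+4+7+6+7+5 = 76

76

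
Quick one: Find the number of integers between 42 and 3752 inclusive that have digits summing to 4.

The integers in [42, 3752] that have digits summing to 4: 103, 112, 121, 130, 202, 211, …, 3010, 3100.
29 qualify.

29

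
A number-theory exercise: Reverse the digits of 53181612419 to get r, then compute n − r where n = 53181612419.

-38240005716

Reverse of 53181612419 is 91421618135.
53181612419 − 91421618135 = -38240005716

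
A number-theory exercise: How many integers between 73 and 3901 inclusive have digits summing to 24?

The integers in [73, 3901] that have digits summing to 24: 699, 789, 798, 879, 888, 897, …, 3885, 3894.
67 qualify.

67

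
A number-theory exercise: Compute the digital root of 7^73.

7

The digital root of n equals n mod 9 (or 9 when 9 | n), so we need 7^73 mod 9.
7^73 ≡ 7 (mod 9), so the digital root is 7.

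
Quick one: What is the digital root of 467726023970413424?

4+6+7+7+2+6+0+2+3+9+7+0+4+1+3+4+2+4 = 71
7+1 = 8

8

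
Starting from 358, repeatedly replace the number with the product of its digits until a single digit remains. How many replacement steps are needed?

358 → 120 → 0 (2 steps)

2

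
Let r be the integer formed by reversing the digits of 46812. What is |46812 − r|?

24948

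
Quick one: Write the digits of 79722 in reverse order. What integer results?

Reversing 79722 gives 22797.

22797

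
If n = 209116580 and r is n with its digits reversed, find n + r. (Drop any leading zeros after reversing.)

Reverse of 209116580 is 85611902.
209116580 + 85611902 = 294728482

294728482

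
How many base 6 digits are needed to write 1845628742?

12

1845628742 in base 6 is 503050121302, which has 12 digits.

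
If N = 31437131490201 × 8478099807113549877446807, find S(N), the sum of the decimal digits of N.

31437131490201 × 8478099807113549877446807 = 266527138423276402919198480665019238207
Sum of its 39 digits: 168.

168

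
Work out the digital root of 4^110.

7

The digital root of n equals n mod 9 (or 9 when 9 | n), so we need 4^110 mod 9.
4^110 ≡ 7 (mod 9), so the digital root is 7.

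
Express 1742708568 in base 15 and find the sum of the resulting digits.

1742708568 in base 15 is A2EDD163.
Digit sum: 10+2+14+13+13+1+6+3 = 62.

62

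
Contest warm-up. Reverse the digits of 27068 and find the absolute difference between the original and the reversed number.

59004

Reverse of 27068 is 86072.
|27068 − 86072| = 59004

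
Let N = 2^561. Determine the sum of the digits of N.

791

2^561 = 7547924849643082704483109161976537781833842440832880856752412600491248324784297704172253450355317535082936750061527689799541169259849585265122868502865392087298790653952
Sum of its 169 digits: 791.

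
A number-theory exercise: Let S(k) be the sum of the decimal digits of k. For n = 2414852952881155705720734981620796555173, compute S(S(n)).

First digit sum: 179.
1+7+9 = 17.

17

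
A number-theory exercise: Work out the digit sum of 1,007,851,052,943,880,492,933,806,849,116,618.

1+0+0+7+8+5+1+0+5+2+9+4+3+8+8+0+4+9+2+9+3+3+8+0+6+8+4+9+1+1+6+6+1+8 = 149

149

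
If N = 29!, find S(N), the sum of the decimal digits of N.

126

29! = 8841761993739701954543616000000
Sum of its 31 digits: 126.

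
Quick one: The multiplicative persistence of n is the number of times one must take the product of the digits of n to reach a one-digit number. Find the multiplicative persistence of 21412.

2

21412 → 16 → 6 (2 steps)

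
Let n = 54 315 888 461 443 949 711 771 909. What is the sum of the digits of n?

128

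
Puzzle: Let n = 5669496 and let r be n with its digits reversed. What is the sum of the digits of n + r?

27

Reversal of 5669496 is 6949665; 5669496 + 6949665 = 12619161.
Digit sum of 12619161: 1+2+6+1+9+1+6+1 = 27.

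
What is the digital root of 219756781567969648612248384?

9

2+1+9+7+5+6+7+8+1+5+6+7+9+6+9+6+4+8+6+1+2+2+4+8+3+8+4 = 144
1+4+4 = 9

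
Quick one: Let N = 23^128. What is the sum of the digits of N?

808

23^128 = 2000612648629959995276248258052845981466645169564561504239898419495511098518977028822341921918172867228616152721671788220528789707166046954666106519124223945775690211103892481
Sum of its 175 digits: 808.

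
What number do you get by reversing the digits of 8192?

Reversing 8192 gives 2918.

2918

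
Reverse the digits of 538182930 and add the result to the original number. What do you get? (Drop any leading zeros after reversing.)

577464765

Reverse of 538182930 is 39281835.
538182930 + 39281835 = 577464765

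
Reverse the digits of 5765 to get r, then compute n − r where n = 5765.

90

Reverse of 5765 is 5675.
5765 − 5675 = 90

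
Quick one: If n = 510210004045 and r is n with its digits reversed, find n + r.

1050610016060

Reverse of 510210004045 is 540400012015.
510210004045 + 540400012015 = 1050610016060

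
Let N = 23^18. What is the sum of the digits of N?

109

23^18 = 3244150909895248285300369
Sum of its 25 digits: 109.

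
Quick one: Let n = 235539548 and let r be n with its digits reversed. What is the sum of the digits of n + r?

Reversal of 235539548 is 845935532; 235539548 + 845935532 = 1081475080.
Digit sum of 1081475080: 1+0+8+1+4+7+5+0+8+0 = 34.

34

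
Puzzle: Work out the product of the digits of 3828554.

3×8×2×8×5×5×4 = 38400

38400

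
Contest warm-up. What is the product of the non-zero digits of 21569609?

29160

2×1×5×6×9×6×9 = 29160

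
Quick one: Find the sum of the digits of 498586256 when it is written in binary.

498586256 in base 2 is 11101101101111101001010010000.
Digit sum: 1+1+1+0+1+1+0+1+1+0+1+1+1+1+1+0+1+0+0+1+0+1+0+0+1+0+0+0+0 = 16.

16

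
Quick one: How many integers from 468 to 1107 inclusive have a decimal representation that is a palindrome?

The integers in [468, 1107] that have a decimal representation that is a palindrome: 474, 484, 494, 505, 515, 525, …, 999, 1001.
54 qualify.

54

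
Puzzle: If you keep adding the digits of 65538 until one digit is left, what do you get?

9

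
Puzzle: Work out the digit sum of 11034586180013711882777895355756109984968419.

210

1+1+0+3+4+5+8+6+1+8+0+0+1+3+7+1+1+8+8+2+7+7+7+8+9+5+3+5+5+7+5+6+1+0+9+9+8+4+9+6+8+4+1+9 = 210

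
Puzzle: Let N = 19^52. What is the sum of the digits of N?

325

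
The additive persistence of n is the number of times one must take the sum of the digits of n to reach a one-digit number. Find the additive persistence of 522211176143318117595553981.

2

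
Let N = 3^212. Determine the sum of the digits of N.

3^212 = 141158163862183763292171284564016760661754655311572624335224092241585052457078933432718798844642935441
Sum of its 102 digits: 432.

432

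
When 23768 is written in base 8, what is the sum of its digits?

17

23768 in base 8 is 56330.
Digit sum: 5+6+3+3+0 = 17.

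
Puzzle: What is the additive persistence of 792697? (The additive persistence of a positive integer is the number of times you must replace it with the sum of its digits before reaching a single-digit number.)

2

792697 → 40 → 4 (2 steps)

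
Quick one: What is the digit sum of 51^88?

51^88 = 1845761133000802640103144166624528761634275718145537191244925124763975074424155477238771692296628780989202204976162345848144743786634818749760539074401
Sum of its 151 digits: 657.

657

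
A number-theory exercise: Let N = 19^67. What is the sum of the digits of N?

397

19^67 = 47477874031374283688152885768007016140999246110209780956677425527590451521627915156939
Sum of its 86 digits: 397.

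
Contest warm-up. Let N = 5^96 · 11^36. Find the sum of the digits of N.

469

5^96 · 11^36 = 390172882367492934368348148444730835461450876610314413679174634121127329677847228595055639743804931640625
Sum of its 105 digits: 469.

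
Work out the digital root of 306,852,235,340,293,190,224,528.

7

3+0+6+8+5+2+2+3+5+3+4+0+2+9+3+1+9+0+2+2+4+5+2+8 = 88
8+8 = 16
1+6 = 7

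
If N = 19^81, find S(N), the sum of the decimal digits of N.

523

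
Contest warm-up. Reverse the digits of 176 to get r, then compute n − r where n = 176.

-495

Reverse of 176 is 671.
176 − 671 = -495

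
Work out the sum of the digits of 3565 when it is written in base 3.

7

3565 in base 3 is 11220001.
Digit sum: 1+1+2+2+0+0+0+1 = 7.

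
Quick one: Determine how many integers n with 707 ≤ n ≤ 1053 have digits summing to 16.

27

The integers in [707, 1053] that have digits summing to 16: 709, 718, 727, 736, 745, 754, …, 961, 970.
27 qualify.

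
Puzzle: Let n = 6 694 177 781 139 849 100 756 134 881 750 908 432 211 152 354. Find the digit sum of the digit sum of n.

First digit sum: 196.
1+9+6 = 16.

16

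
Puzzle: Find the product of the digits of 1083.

1×0×8×3 = 0

0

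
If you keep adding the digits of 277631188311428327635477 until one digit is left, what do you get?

2+7+7+6+3+1+1+8+8+3+1+1+4+2+8+3+2+7+6+3+5+4+7+7 = 106
1+0+6 = 7

7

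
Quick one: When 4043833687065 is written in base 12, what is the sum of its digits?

84

4043833687065 in base 12 is 55387B877A49.
Digit sum: 5+5+3+8+7+11+8+7+7+10+4+9 = 84.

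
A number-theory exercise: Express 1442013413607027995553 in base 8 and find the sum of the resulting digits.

1442013413607027995553 in base 8 is 234257646170764325671641.
Digit sum: 2+3+4+2+5+7+6+4+6+1+7+0+7+6+4+3+2+5+6+7+1+6+4+1 = 99.

99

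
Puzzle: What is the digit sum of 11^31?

137

11^31 = 191943424957750480504146841291811
Sum of its 33 digits: 137.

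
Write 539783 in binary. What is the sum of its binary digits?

9

539783 in base 2 is 10000011110010000111.
Digit sum: 1+0+0+0+0+0+1+1+1+1+0+0+1+0+0+0+0+1+1+1 = 9.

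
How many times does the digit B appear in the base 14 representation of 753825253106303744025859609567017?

1

753825253106303744025859609567017 in base 14 is 6168198C07DA71A019B7D81005837.
The digit B appears 1 time.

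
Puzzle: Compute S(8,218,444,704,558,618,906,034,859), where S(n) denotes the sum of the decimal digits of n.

119

8+2+1+8+4+4+4+7+0+4+5+5+8+6+1+8+9+0+6+0+3+4+8+5+9 = 119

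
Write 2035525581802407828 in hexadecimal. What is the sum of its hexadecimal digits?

123

2035525581802407828 in base 16 is 1C3FA3BB628D8794.
Digit sum: 1+12+3+15+10+3+11+11+6+2+8+13+8+7+9+4 = 123.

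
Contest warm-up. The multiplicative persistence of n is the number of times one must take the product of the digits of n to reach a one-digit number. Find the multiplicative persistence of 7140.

1

7140 → 0 (1 step)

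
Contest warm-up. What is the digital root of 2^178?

The digital root of n equals n mod 9 (or 9 when 9 | n), so we need 2^178 mod 9.
2^178 ≡ 7 (mod 9), so the digital root is 7.

7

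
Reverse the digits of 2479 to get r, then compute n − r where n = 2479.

-7263

Reverse of 2479 is 9742.
2479 − 9742 = -7263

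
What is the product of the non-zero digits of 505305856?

5×5×3×5×8×5×6 = 90000

90000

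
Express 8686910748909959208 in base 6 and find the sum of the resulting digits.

73

8686910748909959208 in base 6 is 1455554445053350401343000.
Digit sum: 1+4+5+5+5+5+4+4+4+5+0+5+3+3+5+0+4+0+1+3+4+3+0+0+0 = 73.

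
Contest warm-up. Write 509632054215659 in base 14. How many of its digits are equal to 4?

2

509632054215659 in base 14 is 8DBC47459DA8B.
The digit 4 appears 2 times.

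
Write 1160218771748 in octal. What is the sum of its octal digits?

36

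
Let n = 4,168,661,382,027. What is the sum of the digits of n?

4+1+6+8+6+6+1+3+8+2+0+2+7 = 54

54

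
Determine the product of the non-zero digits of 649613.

3888

6×4×9×6×1×3 = 3888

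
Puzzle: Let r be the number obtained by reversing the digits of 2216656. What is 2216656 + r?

8782778

Reverse of 2216656 is 6566122.
2216656 + 6566122 = 8782778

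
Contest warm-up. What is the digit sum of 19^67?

397

19^67 = 47477874031374283688152885768007016140999246110209780956677425527590451521627915156939
Sum of its 86 digits: 397.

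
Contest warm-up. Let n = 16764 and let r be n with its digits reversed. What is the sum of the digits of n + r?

Reversal of 16764 is 46761; 16764 + 46761 = 63525.
Digit sum of 63525: 6+3+5+2+5 = 21.

21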